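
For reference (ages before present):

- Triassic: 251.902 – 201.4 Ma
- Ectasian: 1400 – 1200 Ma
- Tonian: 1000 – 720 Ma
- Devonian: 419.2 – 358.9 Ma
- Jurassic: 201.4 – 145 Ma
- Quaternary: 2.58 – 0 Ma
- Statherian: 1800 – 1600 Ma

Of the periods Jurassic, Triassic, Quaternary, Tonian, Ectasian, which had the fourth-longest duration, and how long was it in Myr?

Triassic, 50.502 million years

Start − end for each: Jurassic 201.4 − 145 = 56.4; Triassic 251.902 − 201.4 = 50.502; Quaternary 2.58 − 0 = 2.58; Tonian 1000 − 720 = 280; Ectasian 1400 − 1200 = 200.
Ranking these from longest: Tonian > Ectasian > Jurassic > Triassic > Quaternary.
Position 4 in that ranking is Triassic, which lasted 50.502 Myr.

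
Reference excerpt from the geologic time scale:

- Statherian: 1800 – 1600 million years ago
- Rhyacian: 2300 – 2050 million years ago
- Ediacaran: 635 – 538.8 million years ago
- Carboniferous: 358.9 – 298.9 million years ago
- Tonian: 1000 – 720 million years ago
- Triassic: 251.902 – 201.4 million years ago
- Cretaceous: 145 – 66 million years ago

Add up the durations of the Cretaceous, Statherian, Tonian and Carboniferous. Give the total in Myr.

Duration is start − end for each: (145 − 66) + (1800 − 1600) + (1000 − 720) + (358.9 − 298.9).
That is 79 + 200 + 280 + 60, which totals 619 million years.

619 million years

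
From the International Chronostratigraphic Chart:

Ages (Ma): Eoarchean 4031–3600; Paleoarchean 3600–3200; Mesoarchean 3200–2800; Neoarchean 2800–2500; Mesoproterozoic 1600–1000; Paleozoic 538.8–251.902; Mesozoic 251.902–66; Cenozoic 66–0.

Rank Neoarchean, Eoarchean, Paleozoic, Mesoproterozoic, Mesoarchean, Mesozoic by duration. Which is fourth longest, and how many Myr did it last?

Neoarchean, 300 million years

Durations: Neoarchean 300; Eoarchean 431; Paleozoic 286.898; Mesoproterozoic 600; Mesoarchean 400; Mesozoic 185.902 Myr.
Sorted longest-first: Mesoproterozoic (600), Eoarchean (431), Mesoarchean (400), Neoarchean (300), Paleozoic (286.898), Mesozoic (185.902).
The fourth longest is Neoarchean at 300 Myr.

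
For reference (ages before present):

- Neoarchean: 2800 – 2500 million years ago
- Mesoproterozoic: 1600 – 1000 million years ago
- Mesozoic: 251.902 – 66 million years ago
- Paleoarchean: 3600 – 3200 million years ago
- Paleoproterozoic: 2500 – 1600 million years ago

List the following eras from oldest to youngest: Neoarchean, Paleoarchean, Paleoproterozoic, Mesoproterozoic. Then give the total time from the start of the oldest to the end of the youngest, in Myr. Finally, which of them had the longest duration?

Paleoarchean → Neoarchean → Paleoproterozoic → Mesoproterozoic; total span 2600 Myr; longest is Paleoproterozoic

From the excerpt: Neoarchean 2800–2500; Paleoarchean 3600–3200; Paleoproterozoic 2500–1600; Mesoproterozoic 1600–1000 (Ma).
Larger Ma is earlier, so the oldest is Paleoarchean and the youngest is Mesoproterozoic; oldest to youngest: Paleoarchean, Neoarchean, Paleoproterozoic, Mesoproterozoic.
Oldest start 3600 minus youngest end 1000 gives 2600 Myr overall.
Individual lengths (start − end): Paleoproterozoic 900; Neoarchean 300; Mesoproterozoic 600; Paleoarchean 400. The largest is Paleoproterozoic at 900 Myr.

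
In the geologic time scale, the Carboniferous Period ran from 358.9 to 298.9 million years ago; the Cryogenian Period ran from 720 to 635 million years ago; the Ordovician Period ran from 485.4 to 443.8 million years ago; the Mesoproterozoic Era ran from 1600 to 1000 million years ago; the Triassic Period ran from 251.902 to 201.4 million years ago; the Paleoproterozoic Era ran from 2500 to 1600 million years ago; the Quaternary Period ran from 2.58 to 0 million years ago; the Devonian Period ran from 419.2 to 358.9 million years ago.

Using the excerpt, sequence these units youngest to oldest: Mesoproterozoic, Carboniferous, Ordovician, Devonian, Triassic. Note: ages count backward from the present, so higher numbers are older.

Triassic, Carboniferous, Devonian, Ordovician, Mesoproterozoic

The oldest of these is Mesoproterozoic (starts 1600 Ma) and the youngest is Triassic (ends 201.4 Ma).
In between, by decreasing start age: Ordovician (485.4), Devonian (419.2), Carboniferous (358.9).
Listing youngest first means reversing that sequence.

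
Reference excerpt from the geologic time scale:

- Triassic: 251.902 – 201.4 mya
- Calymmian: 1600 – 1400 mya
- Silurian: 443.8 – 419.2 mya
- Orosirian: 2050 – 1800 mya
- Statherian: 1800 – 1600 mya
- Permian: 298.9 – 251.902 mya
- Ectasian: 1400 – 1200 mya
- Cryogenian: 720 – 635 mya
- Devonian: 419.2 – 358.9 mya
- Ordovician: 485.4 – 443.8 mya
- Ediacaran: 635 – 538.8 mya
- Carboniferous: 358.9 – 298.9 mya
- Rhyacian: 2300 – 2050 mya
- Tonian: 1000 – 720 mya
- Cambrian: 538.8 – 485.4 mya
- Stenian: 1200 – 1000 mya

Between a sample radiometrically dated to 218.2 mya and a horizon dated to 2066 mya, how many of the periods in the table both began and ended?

14

The older date is 2066 Ma and the younger is 218.2 Ma.
Periods with start < 2066 and end > 218.2 Ma: Orosirian (2050–1800), Statherian (1800–1600), Calymmian (1600–1400), Ectasian (1400–1200), Stenian (1200–1000), Tonian (1000–720), Cryogenian (720–635), Ediacaran (635–538.8), Cambrian (538.8–485.4), Ordovician (485.4–443.8), Silurian (443.8–419.2), Devonian (419.2–358.9), Carboniferous (358.9–298.9), Permian (298.9–251.902).
That is 14 complete periods.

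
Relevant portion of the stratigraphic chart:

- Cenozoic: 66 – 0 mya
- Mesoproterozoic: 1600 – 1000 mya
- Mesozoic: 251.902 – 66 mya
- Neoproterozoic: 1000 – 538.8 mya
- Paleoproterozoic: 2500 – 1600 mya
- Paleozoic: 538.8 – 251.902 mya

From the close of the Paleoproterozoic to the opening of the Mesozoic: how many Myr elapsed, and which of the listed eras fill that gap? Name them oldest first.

End of Paleoproterozoic = 1600 Ma; start of Mesozoic = 251.902 Ma.
Gap = 1600 − 251.902 = 1348.098 Myr.
Eras wholly inside 1600–251.902 Ma: Mesoproterozoic (1600–1000), Neoproterozoic (1000–538.8), Paleozoic (538.8–251.902).

1348.098 million years; Mesoproterozoic, Neoproterozoic, Paleozoic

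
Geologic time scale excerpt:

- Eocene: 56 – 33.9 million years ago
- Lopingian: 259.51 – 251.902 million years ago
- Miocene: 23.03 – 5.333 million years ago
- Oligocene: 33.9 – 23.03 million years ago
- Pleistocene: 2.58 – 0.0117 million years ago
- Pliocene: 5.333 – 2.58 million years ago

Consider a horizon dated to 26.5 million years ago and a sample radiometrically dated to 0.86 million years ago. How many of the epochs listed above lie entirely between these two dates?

26.5 Ma sits inside the Oligocene (33.9–23.03) and 0.86 Ma inside the Pleistocene (2.58–0.0117); neither of those is wholly between the two dates.
The listed epochs lying completely between them are Miocene, Pliocene — 2 in all.

2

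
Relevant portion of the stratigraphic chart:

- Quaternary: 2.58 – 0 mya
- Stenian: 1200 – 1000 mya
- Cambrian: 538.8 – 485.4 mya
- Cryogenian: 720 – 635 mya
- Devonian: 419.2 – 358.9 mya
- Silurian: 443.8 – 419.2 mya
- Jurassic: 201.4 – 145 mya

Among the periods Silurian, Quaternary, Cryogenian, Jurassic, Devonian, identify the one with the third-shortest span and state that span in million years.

Jurassic, 56.4 million years

Durations: Silurian 24.6; Quaternary 2.58; Cryogenian 85; Jurassic 56.4; Devonian 60.3 Myr.
Sorted shortest-first: Quaternary (2.58), Silurian (24.6), Jurassic (56.4), Devonian (60.3), Cryogenian (85).
The third shortest is Jurassic at 56.4 Myr.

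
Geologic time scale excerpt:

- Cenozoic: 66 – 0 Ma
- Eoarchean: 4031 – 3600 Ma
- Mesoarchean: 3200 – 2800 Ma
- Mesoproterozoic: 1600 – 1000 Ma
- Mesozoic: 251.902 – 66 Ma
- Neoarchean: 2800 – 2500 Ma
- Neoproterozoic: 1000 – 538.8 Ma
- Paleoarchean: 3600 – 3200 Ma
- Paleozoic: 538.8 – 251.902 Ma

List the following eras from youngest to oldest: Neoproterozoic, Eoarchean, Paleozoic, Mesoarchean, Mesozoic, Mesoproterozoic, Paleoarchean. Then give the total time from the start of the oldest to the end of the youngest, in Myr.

Start ages (Ma): Eoarchean 4031, Paleoarchean 3600, Mesoarchean 3200, Mesoproterozoic 1600, Neoproterozoic 1000, Paleozoic 538.8, Mesozoic 251.902.
Ordered youngest to oldest: Mesozoic, Paleozoic, Neoproterozoic, Mesoproterozoic, Mesoarchean, Paleoarchean, Eoarchean.
Span = 4031 − 66 = 3965 Myr.

Mesozoic → Paleozoic → Neoproterozoic → Mesoproterozoic → Mesoarchean → Paleoarchean → Eoarchean; total span 3965 Myr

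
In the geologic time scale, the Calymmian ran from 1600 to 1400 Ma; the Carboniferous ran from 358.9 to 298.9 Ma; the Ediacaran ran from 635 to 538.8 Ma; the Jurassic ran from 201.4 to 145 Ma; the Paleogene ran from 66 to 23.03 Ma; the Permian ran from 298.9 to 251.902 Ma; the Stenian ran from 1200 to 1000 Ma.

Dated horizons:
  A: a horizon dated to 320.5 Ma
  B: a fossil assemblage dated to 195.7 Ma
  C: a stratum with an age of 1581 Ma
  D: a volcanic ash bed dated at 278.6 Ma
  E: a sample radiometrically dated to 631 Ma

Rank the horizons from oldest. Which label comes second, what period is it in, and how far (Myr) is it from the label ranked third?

Sorted oldest-first by Ma: C (1581), E (631), A (320.5), D (278.6), B (195.7).
The second oldest is E at 631 Ma, which lies in 635–538.8 Ma: the Ediacaran.
The third oldest is A at 320.5 Ma; separation = |631 − 320.5| = 310.5 Myr.

E, in the Ediacaran; 310.5 million years to A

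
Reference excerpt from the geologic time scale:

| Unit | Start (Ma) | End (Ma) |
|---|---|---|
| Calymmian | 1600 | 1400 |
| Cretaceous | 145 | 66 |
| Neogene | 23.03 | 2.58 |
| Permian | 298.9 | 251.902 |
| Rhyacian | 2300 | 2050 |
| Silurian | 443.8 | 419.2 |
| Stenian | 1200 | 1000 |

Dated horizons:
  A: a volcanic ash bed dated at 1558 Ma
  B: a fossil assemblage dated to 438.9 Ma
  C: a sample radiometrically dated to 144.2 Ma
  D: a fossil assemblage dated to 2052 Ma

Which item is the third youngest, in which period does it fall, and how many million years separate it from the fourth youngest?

Sorted youngest-first by Ma: C (144.2), B (438.9), A (1558), D (2052).
The third youngest is A at 1558 Ma, which lies in 1600–1400 Ma: the Calymmian.
The fourth youngest is D at 2052 Ma; separation = |1558 − 2052| = 494 Myr.

A, in the Calymmian; 494 million years to D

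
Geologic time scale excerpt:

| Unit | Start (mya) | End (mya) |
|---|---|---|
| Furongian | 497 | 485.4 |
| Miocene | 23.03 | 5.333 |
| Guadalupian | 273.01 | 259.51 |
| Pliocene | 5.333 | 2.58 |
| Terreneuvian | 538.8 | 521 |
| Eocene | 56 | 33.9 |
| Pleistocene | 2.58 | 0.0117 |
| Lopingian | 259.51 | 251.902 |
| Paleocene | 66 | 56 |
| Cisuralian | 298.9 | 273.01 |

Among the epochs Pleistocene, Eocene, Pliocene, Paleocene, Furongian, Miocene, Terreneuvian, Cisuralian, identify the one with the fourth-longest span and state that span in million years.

Miocene, 17.697 million years

Start − end for each: Pleistocene 2.58 − 0.0117 = 2.5683; Eocene 56 − 33.9 = 22.1; Pliocene 5.333 − 2.58 = 2.753; Paleocene 66 − 56 = 10; Furongian 497 − 485.4 = 11.6; Miocene 23.03 − 5.333 = 17.697; Terreneuvian 538.8 − 521 = 17.8; Cisuralian 298.9 − 273.01 = 25.89.
Ranking these from longest: Cisuralian > Eocene > Terreneuvian > Miocene > Furongian > Paleocene > Pliocene > Pleistocene.
Position 4 in that ranking is Miocene, which lasted 17.697 Myr.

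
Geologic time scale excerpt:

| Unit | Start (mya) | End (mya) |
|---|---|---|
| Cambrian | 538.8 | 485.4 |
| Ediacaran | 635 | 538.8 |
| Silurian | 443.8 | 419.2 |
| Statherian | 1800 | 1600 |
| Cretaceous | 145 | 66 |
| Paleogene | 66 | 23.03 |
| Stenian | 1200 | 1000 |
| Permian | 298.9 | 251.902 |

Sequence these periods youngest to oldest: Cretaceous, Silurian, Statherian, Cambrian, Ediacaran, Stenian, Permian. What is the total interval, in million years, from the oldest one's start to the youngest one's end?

Cretaceous → Permian → Silurian → Cambrian → Ediacaran → Stenian → Statherian; total span 1734 Myr

From the excerpt: Cretaceous 145–66; Silurian 443.8–419.2; Statherian 1800–1600; Cambrian 538.8–485.4; Ediacaran 635–538.8; Stenian 1200–1000; Permian 298.9–251.902 (Ma).
Larger Ma is earlier, so the oldest is Statherian and the youngest is Cretaceous; youngest to oldest: Cretaceous, Permian, Silurian, Cambrian, Ediacaran, Stenian, Statherian.
Oldest start 1800 minus youngest end 66 gives 1734 Myr overall.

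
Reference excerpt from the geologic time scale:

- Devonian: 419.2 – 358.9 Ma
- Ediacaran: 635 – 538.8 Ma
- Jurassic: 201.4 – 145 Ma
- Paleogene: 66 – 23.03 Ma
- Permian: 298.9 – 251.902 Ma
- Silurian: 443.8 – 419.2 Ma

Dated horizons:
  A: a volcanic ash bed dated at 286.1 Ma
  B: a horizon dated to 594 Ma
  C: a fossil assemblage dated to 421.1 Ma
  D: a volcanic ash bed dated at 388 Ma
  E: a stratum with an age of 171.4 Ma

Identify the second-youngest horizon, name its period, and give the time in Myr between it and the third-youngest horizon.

Sorted youngest-first by Ma: E (171.4), A (286.1), D (388), C (421.1), B (594).
The second youngest is A at 286.1 Ma, which lies in 298.9–251.902 Ma: the Permian.
The third youngest is D at 388 Ma; separation = |286.1 − 388| = 101.9 Myr.

A, in the Permian; 101.9 million years to D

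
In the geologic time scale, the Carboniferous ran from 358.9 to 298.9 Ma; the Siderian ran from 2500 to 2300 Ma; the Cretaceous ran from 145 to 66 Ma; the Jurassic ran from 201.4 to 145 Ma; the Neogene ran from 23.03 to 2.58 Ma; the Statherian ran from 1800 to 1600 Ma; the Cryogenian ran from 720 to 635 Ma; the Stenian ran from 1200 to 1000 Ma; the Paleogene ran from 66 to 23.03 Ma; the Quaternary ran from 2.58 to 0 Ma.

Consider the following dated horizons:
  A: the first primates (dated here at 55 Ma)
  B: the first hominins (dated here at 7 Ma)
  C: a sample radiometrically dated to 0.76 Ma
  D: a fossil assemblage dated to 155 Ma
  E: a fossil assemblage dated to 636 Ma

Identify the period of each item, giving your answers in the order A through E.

A: 55 Ma lies in 66–23.03 Ma, so Paleogene.
B: 7 Ma lies in 23.03–2.58 Ma, so Neogene.
C: 0.76 Ma lies in 2.58–0 Ma, so Quaternary.
D: 155 Ma lies in 201.4–145 Ma, so Jurassic.
E: 636 Ma lies in 720–635 Ma, so Cryogenian.

A — Paleogene; B — Neogene; C — Quaternary; D — Jurassic; E — Cryogenian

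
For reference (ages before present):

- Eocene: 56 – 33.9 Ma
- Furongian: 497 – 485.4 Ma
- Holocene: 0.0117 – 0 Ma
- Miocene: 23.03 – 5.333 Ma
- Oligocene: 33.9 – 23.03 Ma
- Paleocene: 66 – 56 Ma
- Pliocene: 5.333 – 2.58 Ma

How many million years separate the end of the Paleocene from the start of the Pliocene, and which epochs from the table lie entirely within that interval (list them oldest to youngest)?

50.667 million years; Eocene, Oligocene, Miocene

The Paleocene closes at 56 Ma and the Pliocene opens at 5.333 Ma, so the interval is 56 − 5.333 = 50.667 Myr.
An epoch fits inside if it starts at or after 56 Ma and ends at or before 5.333 Ma; oldest first that gives Eocene, Oligocene, Miocene.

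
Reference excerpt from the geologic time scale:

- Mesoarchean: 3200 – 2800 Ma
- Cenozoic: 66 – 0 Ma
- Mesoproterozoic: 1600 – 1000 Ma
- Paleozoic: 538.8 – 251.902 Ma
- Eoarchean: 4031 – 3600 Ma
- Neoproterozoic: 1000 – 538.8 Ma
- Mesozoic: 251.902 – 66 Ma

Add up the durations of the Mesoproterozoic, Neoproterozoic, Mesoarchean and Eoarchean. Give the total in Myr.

1892.2 million years

Duration is start − end for each: (1600 − 1000) + (1000 − 538.8) + (3200 − 2800) + (4031 − 3600).
That is 600 + 461.2 + 400 + 431, which totals 1892.2 million years.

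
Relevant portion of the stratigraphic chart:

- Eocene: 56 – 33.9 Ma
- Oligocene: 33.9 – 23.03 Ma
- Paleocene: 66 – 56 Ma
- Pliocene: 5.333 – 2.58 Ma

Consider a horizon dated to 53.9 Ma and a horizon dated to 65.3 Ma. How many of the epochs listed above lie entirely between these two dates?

0

The older date is 65.3 Ma and the younger is 53.9 Ma.
No epoch both begins after 65.3 Ma and ends before 53.9 Ma, so the count is 0.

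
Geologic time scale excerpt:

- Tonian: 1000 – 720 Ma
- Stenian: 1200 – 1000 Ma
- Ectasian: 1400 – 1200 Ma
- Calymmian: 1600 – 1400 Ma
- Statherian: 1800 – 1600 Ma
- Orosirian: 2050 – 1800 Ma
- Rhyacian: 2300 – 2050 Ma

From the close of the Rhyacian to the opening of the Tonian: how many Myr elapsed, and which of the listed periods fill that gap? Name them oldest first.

1050 million years; Orosirian, Statherian, Calymmian, Ectasian, Stenian

End of Rhyacian = 2050 Ma; start of Tonian = 1000 Ma.
Gap = 2050 − 1000 = 1050 Myr.
Periods wholly inside 2050–1000 Ma: Orosirian (2050–1800), Statherian (1800–1600), Calymmian (1600–1400), Ectasian (1400–1200), Stenian (1200–1000).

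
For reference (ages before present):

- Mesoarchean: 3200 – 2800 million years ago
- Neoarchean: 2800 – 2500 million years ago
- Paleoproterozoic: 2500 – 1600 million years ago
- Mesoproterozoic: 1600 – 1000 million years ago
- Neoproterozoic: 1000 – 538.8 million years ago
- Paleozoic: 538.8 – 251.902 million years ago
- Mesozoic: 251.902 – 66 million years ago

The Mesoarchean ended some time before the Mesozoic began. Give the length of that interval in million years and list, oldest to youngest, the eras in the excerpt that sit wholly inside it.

The Mesoarchean closes at 2800 Ma and the Mesozoic opens at 251.902 Ma, so the interval is 2800 − 251.902 = 2548.098 Myr.
An era fits inside if it starts at or after 2800 Ma and ends at or before 251.902 Ma; oldest first that gives Neoarchean, Paleoproterozoic, Mesoproterozoic, Neoproterozoic, Paleozoic.

2548.098 million years; Neoarchean, Paleoproterozoic, Mesoproterozoic, Neoproterozoic, Paleozoic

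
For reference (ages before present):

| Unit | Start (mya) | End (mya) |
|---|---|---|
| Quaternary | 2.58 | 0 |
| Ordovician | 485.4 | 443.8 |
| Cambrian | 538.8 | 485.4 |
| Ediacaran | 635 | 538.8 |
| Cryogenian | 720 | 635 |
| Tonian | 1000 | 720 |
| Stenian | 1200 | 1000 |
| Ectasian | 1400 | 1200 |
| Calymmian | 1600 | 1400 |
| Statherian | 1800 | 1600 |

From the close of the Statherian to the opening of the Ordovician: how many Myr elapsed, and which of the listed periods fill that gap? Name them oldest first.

1114.6 million years; Calymmian, Ectasian, Stenian, Tonian, Cryogenian, Ediacaran, Cambrian

End of Statherian = 1600 Ma; start of Ordovician = 485.4 Ma.
Gap = 1600 − 485.4 = 1114.6 Myr.
Periods wholly inside 1600–485.4 Ma: Calymmian (1600–1400), Ectasian (1400–1200), Stenian (1200–1000), Tonian (1000–720), Cryogenian (720–635), Ediacaran (635–538.8), Cambrian (538.8–485.4).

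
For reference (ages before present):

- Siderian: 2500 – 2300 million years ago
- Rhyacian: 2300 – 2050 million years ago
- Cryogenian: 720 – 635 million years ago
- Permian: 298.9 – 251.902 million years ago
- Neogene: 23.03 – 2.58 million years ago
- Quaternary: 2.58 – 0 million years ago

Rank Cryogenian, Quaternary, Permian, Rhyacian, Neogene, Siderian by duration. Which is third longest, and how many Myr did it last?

Start − end for each: Cryogenian 720 − 635 = 85; Quaternary 2.58 − 0 = 2.58; Permian 298.9 − 251.902 = 46.998; Rhyacian 2300 − 2050 = 250; Neogene 23.03 − 2.58 = 20.45; Siderian 2500 − 2300 = 200.
Ranking these from longest: Rhyacian > Siderian > Cryogenian > Permian > Neogene > Quaternary.
Position 3 in that ranking is Cryogenian, which lasted 85 Myr.

Cryogenian, 85 million years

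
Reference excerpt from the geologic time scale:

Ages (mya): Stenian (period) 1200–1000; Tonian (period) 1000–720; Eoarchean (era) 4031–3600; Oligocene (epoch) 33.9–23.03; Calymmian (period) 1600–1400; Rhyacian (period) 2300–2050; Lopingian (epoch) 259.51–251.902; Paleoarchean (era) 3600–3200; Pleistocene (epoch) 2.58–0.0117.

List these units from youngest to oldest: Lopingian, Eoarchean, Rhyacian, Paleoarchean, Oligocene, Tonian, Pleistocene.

The oldest of these is Eoarchean (starts 4031 Ma) and the youngest is Pleistocene (ends 0.0117 Ma).
In between, by decreasing start age: Paleoarchean (3600), Rhyacian (2300), Tonian (1000), Lopingian (259.51), Oligocene (33.9).
Listing youngest first means reversing that sequence.

Pleistocene, Oligocene, Lopingian, Tonian, Rhyacian, Paleoarchean, Eoarchean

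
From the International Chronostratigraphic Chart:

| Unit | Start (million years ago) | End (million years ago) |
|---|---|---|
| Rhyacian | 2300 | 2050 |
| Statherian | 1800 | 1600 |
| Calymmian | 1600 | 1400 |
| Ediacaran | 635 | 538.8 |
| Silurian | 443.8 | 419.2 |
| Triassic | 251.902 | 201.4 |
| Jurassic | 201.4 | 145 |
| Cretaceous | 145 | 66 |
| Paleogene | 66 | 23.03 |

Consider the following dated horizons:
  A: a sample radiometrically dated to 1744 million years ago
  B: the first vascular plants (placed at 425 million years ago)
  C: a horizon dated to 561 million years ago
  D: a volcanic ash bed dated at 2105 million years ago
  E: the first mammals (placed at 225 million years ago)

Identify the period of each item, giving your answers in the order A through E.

A — Statherian; B — Silurian; C — Ediacaran; D — Rhyacian; E — Triassic

Match each age against the start–end ranges in the excerpt: A = 1744 Ma → Statherian (1800–1600); B = 425 Ma → Silurian (443.8–419.2); C = 561 Ma → Ediacaran (635–538.8); D = 2105 Ma → Rhyacian (2300–2050); E = 225 Ma → Triassic (251.902–201.4).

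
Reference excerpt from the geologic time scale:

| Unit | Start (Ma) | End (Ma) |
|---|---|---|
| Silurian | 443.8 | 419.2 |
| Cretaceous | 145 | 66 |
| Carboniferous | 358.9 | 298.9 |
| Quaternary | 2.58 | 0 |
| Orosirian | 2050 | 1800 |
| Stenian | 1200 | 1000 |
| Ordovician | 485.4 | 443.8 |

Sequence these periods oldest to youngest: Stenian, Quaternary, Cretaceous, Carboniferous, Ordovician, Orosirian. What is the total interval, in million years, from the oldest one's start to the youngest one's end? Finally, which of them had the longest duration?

Orosirian → Stenian → Ordovician → Carboniferous → Cretaceous → Quaternary; total span 2050 Myr; longest is Orosirian

Start ages (Ma): Orosirian 2050, Stenian 1200, Ordovician 485.4, Carboniferous 358.9, Cretaceous 145, Quaternary 2.58.
Ordered oldest to youngest: Orosirian, Stenian, Ordovician, Carboniferous, Cretaceous, Quaternary.
Span = 2050 − 0 = 2050 Myr.
Durations: Orosirian 250, Quaternary 2.58, Carboniferous 60, Stenian 200, Ordovician 41.6, Cretaceous 79 → longest is Orosirian (250 Myr).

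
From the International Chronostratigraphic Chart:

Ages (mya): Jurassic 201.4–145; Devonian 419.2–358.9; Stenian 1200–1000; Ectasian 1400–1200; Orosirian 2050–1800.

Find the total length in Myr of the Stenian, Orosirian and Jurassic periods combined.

506.4 million years

Duration is start − end for each: (1200 − 1000) + (2050 − 1800) + (201.4 − 145).
That is 200 + 250 + 56.4, which totals 506.4 million years.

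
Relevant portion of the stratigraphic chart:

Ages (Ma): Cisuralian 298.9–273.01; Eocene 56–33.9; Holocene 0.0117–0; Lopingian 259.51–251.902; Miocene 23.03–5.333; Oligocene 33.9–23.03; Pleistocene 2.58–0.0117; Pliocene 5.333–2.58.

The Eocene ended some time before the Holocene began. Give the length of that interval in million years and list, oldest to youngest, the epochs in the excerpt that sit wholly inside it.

33.8883 million years; Oligocene, Miocene, Pliocene, Pleistocene

The Eocene closes at 33.9 Ma and the Holocene opens at 0.0117 Ma, so the interval is 33.9 − 0.0117 = 33.8883 Myr.
An epoch fits inside if it starts at or after 33.9 Ma and ends at or before 0.0117 Ma; oldest first that gives Oligocene, Miocene, Pliocene, Pleistocene.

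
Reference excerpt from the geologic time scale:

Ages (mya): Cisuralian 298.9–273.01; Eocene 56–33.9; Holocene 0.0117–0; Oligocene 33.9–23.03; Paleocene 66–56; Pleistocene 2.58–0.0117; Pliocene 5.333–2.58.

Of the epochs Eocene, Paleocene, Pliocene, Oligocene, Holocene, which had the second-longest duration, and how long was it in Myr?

Durations: Eocene 22.1; Paleocene 10; Pliocene 2.753; Oligocene 10.87; Holocene 0.0117 Myr.
Sorted longest-first: Eocene (22.1), Oligocene (10.87), Paleocene (10), Pliocene (2.753), Holocene (0.0117).
The second longest is Oligocene at 10.87 Myr.

Oligocene, 10.87 million years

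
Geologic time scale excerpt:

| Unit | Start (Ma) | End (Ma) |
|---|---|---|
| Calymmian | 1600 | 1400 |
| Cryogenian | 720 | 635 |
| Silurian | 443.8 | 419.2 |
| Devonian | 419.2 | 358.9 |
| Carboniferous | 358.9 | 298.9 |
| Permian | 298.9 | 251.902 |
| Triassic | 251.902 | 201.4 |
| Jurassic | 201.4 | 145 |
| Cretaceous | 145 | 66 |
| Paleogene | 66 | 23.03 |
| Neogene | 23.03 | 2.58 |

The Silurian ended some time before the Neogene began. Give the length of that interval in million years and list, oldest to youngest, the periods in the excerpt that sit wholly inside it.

The Silurian closes at 419.2 Ma and the Neogene opens at 23.03 Ma, so the interval is 419.2 − 23.03 = 396.17 Myr.
A period fits inside if it starts at or after 419.2 Ma and ends at or before 23.03 Ma; oldest first that gives Devonian, Carboniferous, Permian, Triassic, Jurassic, Cretaceous, Paleogene.

396.17 million years; Devonian, Carboniferous, Permian, Triassic, Jurassic, Cretaceous, Paleogene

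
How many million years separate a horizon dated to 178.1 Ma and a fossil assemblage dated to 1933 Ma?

1933 − 178.1 = 1754.9 million years.

1754.9 million years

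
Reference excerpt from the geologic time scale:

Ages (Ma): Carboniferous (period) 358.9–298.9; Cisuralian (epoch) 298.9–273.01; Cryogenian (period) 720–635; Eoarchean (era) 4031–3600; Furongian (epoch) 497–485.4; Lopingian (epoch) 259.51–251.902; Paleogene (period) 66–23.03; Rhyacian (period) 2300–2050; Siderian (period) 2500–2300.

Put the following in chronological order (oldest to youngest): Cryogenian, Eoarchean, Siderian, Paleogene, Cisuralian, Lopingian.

Read off each span (Ma): Cryogenian 720–635; Eoarchean 4031–3600; Siderian 2500–2300; Paleogene 66–23.03; Cisuralian 298.9–273.01; Lopingian 259.51–251.902.
Larger Ma is older, so oldest→youngest is Eoarchean, Siderian, Cryogenian, Cisuralian, Lopingian, Paleogene.

Eoarchean, then Siderian, then Cryogenian, then Cisuralian, then Lopingian, then Paleogene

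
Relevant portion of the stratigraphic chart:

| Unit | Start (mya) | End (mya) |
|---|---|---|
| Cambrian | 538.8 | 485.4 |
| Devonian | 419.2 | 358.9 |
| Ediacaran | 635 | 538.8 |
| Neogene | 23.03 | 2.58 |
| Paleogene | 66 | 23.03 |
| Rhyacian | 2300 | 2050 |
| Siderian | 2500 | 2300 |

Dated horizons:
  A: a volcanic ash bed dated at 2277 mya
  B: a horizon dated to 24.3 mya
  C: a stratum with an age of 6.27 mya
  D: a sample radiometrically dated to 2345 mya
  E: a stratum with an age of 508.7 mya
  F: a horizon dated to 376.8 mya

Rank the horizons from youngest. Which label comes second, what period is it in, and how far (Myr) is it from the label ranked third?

Sorted youngest-first by Ma: C (6.27), B (24.3), F (376.8), E (508.7), A (2277), D (2345).
The second youngest is B at 24.3 Ma, which lies in 66–23.03 Ma: the Paleogene.
The third youngest is F at 376.8 Ma; separation = |24.3 − 376.8| = 352.5 Myr.

B, in the Paleogene; 352.5 million years to F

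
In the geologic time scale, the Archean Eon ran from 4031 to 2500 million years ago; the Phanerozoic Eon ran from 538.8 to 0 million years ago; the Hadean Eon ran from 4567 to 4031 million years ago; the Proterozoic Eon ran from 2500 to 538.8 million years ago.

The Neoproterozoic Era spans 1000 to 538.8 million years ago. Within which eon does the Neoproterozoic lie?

The Neoproterozoic (1000–538.8 Ma) lies entirely within 2500–538.8 Ma, the Proterozoic Eon.

Proterozoic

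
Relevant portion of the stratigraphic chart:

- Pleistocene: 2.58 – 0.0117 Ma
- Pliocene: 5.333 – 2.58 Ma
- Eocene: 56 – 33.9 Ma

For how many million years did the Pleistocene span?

2.58 − 0.0117 = 2.5683 million years.

2.5683 million years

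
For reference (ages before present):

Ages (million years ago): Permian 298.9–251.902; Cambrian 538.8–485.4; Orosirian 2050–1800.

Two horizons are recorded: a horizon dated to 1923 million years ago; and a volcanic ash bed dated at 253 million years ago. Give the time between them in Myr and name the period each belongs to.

1670 million years apart; the first in the Orosirian, the second in the Permian

Elapsed time: 1923 − 253 = 1670 Myr.
1923 Ma lies within 2050–1800 Ma: Orosirian.
253 Ma lies within 298.9–251.902 Ma: Permian.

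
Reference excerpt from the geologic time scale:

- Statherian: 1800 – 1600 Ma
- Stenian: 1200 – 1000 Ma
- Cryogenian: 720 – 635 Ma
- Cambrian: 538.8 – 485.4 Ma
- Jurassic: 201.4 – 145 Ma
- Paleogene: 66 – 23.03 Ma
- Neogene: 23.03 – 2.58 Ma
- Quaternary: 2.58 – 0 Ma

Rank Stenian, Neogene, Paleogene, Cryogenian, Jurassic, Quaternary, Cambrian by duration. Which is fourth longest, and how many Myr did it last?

Cambrian, 53.4 million years

Durations: Stenian 200; Neogene 20.45; Paleogene 42.97; Cryogenian 85; Jurassic 56.4; Quaternary 2.58; Cambrian 53.4 Myr.
Sorted longest-first: Stenian (200), Cryogenian (85), Jurassic (56.4), Cambrian (53.4), Paleogene (42.97), Neogene (20.45), Quaternary (2.58).
The fourth longest is Cambrian at 53.4 Myr.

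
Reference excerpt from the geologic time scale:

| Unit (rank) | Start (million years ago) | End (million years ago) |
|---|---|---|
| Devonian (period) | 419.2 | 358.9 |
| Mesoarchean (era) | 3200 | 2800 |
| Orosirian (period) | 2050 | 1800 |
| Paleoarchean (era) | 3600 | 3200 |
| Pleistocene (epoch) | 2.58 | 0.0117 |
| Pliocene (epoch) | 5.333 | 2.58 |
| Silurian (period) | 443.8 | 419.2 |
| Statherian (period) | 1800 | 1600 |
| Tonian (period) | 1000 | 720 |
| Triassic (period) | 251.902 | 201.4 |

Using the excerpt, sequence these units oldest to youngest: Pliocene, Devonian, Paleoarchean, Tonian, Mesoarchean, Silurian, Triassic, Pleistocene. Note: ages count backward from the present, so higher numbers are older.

The oldest of these is Paleoarchean (starts 3600 Ma) and the youngest is Pleistocene (ends 0.0117 Ma).
In between, by decreasing start age: Mesoarchean (3200), Tonian (1000), Silurian (443.8), Devonian (419.2), Triassic (251.902), Pliocene (5.333).

Paleoarchean → Mesoarchean → Tonian → Silurian → Devonian → Triassic → Pliocene → Pleistocene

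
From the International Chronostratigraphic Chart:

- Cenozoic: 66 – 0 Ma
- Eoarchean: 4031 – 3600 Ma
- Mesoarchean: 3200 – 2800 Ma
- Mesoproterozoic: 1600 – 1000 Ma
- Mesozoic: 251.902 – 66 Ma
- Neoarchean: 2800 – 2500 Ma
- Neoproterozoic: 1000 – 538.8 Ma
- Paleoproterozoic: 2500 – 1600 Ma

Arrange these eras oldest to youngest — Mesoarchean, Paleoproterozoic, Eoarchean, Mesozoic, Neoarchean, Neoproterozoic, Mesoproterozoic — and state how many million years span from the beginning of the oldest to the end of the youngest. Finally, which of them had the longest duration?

From the excerpt: Mesoarchean 3200–2800; Paleoproterozoic 2500–1600; Eoarchean 4031–3600; Mesozoic 251.902–66; Neoarchean 2800–2500; Neoproterozoic 1000–538.8; Mesoproterozoic 1600–1000 (Ma).
Larger Ma is earlier, so the oldest is Eoarchean and the youngest is Mesozoic; oldest to youngest: Eoarchean, Mesoarchean, Neoarchean, Paleoproterozoic, Mesoproterozoic, Neoproterozoic, Mesozoic.
Oldest start 4031 minus youngest end 66 gives 3965 Myr overall.
Individual lengths (start − end): Paleoproterozoic 900; Eoarchean 431; Mesozoic 185.902; Mesoproterozoic 600; Neoproterozoic 461.2; Neoarchean 300; Mesoarchean 400. The largest is Paleoproterozoic at 900 Myr.

Eoarchean, Mesoarchean, Neoarchean, Paleoproterozoic, Mesoproterozoic, Neoproterozoic, Mesozoic; total span 3965 Myr; longest is Paleoproterozoic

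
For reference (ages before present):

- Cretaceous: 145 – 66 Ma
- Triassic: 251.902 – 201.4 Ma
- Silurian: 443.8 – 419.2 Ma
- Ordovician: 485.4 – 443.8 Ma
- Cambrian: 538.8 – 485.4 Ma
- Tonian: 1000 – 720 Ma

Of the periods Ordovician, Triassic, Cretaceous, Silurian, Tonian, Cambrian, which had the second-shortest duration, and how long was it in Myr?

Start − end for each: Ordovician 485.4 − 443.8 = 41.6; Triassic 251.902 − 201.4 = 50.502; Cretaceous 145 − 66 = 79; Silurian 443.8 − 419.2 = 24.6; Tonian 1000 − 720 = 280; Cambrian 538.8 − 485.4 = 53.4.
Ranking these from shortest: Silurian < Ordovician < Triassic < Cambrian < Cretaceous < Tonian.
Position 2 in that ranking is Ordovician, which lasted 41.6 Myr.

Ordovician, 41.6 million years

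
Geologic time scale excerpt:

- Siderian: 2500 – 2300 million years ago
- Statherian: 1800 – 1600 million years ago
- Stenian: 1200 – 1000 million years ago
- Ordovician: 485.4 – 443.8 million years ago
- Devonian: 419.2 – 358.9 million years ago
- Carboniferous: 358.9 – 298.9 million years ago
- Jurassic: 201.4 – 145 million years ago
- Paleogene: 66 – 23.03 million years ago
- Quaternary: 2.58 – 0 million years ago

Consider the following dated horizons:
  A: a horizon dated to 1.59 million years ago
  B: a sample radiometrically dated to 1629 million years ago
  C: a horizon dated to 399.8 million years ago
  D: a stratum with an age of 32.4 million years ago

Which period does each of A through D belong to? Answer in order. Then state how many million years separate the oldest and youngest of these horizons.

Match each age against the start–end ranges in the excerpt: A = 1.59 Ma → Quaternary (2.58–0); B = 1629 Ma → Statherian (1800–1600); C = 399.8 Ma → Devonian (419.2–358.9); D = 32.4 Ma → Paleogene (66–23.03).
The largest age is 1629 Ma and the smallest is 1.59 Ma; their difference is 1627.41 Myr.

A — Quaternary; B — Statherian; C — Devonian; D — Paleogene; span 1627.41 million years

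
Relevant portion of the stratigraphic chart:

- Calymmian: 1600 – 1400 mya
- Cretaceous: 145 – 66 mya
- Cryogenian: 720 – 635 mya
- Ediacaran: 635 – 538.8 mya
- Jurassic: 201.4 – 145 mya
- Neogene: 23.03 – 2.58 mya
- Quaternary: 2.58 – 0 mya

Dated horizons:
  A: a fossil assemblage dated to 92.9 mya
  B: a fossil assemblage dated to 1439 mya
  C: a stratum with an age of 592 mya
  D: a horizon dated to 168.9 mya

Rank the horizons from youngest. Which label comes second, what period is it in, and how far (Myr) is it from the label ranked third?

Smaller Ma means younger, so youngest first: A 92.9 < D 168.9 < C 592 < B 1439.
Counting 2 along gives D (168.9 Ma); the excerpt puts that inside the Jurassic, 201.4–145 Ma.
Next in line is C (592 Ma), and 592 − 168.9 = 423.1 Myr.

D, in the Jurassic; 423.1 million years to C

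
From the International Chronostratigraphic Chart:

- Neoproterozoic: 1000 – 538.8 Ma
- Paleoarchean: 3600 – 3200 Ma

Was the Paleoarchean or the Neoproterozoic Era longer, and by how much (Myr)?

Neoproterozoic, by 61.2 million years

Paleoarchean: 3600 − 3200 = 400 Myr.
Neoproterozoic: 1000 − 538.8 = 461.2 Myr.
Difference: 461.2 − 400 = 61.2 Myr, so the Neoproterozoic was longer.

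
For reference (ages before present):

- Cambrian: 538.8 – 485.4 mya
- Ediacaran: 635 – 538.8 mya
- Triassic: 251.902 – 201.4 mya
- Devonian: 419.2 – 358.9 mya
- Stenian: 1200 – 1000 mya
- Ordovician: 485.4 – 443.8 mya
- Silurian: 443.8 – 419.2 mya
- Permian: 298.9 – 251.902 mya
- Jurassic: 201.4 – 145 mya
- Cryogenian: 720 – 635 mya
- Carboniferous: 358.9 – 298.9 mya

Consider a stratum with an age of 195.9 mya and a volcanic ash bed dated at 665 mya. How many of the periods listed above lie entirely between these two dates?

The older date is 665 Ma and the younger is 195.9 Ma.
Periods with start < 665 and end > 195.9 Ma: Ediacaran (635–538.8), Cambrian (538.8–485.4), Ordovician (485.4–443.8), Silurian (443.8–419.2), Devonian (419.2–358.9), Carboniferous (358.9–298.9), Permian (298.9–251.902), Triassic (251.902–201.4).
That is 8 complete periods.

8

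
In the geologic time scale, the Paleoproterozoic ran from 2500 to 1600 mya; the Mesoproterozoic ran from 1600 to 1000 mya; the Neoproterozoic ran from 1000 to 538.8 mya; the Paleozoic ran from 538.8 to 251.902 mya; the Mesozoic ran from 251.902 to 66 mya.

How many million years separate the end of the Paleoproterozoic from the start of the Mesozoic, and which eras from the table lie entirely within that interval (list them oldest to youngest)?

End of Paleoproterozoic = 1600 Ma; start of Mesozoic = 251.902 Ma.
Gap = 1600 − 251.902 = 1348.098 Myr.
Eras wholly inside 1600–251.902 Ma: Mesoproterozoic (1600–1000), Neoproterozoic (1000–538.8), Paleozoic (538.8–251.902).

1348.098 million years; Mesoproterozoic, Neoproterozoic, Paleozoic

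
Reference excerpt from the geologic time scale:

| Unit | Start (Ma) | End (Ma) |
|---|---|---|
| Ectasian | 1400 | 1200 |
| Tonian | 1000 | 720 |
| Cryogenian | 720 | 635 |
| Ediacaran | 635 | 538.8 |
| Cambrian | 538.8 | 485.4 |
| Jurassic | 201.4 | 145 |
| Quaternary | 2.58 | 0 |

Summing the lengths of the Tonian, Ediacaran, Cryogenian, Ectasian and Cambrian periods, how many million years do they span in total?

714.6 million years

Duration is start − end for each: (1000 − 720) + (635 − 538.8) + (720 − 635) + (1400 − 1200) + (538.8 − 485.4).
That is 280 + 96.2 + 85 + 200 + 53.4, which totals 714.6 million years.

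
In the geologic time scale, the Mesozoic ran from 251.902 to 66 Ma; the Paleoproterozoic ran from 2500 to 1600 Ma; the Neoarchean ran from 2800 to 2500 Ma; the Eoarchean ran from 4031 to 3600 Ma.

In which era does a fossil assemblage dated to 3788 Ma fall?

Eoarchean

3788 Ma lies between 4031 and 3600 Ma, so it falls in the Eoarchean.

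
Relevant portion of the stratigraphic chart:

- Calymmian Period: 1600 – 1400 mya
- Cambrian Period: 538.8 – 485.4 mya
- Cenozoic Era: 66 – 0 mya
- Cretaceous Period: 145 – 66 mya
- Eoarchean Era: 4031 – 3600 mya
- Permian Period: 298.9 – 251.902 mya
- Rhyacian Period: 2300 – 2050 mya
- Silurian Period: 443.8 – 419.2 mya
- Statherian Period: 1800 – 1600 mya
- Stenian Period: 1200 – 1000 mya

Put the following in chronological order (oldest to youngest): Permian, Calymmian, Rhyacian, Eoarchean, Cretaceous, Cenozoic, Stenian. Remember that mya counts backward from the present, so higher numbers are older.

Eoarchean, Rhyacian, Calymmian, Stenian, Permian, Cretaceous, Cenozoic

The oldest of these is Eoarchean (starts 4031 Ma) and the youngest is Cenozoic (ends 0 Ma).
In between, by decreasing start age: Rhyacian (2300), Calymmian (1600), Stenian (1200), Permian (298.9), Cretaceous (145).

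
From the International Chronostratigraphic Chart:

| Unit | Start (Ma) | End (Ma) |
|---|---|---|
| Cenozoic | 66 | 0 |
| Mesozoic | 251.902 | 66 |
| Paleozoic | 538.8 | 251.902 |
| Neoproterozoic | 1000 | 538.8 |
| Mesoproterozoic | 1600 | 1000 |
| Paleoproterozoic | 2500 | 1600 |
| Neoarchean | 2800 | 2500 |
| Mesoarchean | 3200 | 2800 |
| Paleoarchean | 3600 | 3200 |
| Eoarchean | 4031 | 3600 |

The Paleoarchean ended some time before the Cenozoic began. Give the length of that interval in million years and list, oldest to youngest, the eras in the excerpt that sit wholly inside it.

3134 million years; Mesoarchean, Neoarchean, Paleoproterozoic, Mesoproterozoic, Neoproterozoic, Paleozoic, Mesozoic

End of Paleoarchean = 3200 Ma; start of Cenozoic = 66 Ma.
Gap = 3200 − 66 = 3134 Myr.
Eras wholly inside 3200–66 Ma: Mesoarchean (3200–2800), Neoarchean (2800–2500), Paleoproterozoic (2500–1600), Mesoproterozoic (1600–1000), Neoproterozoic (1000–538.8), Paleozoic (538.8–251.902), Mesozoic (251.902–66).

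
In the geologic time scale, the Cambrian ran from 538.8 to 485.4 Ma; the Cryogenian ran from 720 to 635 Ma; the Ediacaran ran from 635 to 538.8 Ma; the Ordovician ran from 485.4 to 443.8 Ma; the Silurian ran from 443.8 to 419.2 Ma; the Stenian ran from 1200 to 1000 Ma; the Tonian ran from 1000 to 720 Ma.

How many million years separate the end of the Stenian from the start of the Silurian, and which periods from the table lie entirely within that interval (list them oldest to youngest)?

556.2 million years; Tonian, Cryogenian, Ediacaran, Cambrian, Ordovician

End of Stenian = 1000 Ma; start of Silurian = 443.8 Ma.
Gap = 1000 − 443.8 = 556.2 Myr.
Periods wholly inside 1000–443.8 Ma: Tonian (1000–720), Cryogenian (720–635), Ediacaran (635–538.8), Cambrian (538.8–485.4), Ordovician (485.4–443.8).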